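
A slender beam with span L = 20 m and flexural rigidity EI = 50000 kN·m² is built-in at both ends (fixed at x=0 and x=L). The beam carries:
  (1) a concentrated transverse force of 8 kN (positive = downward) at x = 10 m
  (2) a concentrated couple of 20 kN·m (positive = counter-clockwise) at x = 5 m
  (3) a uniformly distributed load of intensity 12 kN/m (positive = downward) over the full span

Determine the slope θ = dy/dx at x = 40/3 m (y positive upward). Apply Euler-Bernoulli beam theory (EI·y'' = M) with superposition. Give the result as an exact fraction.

Load 1 — point force P=8 kN at a=10 m (b=L-a=10):
  θ_1 = Pa²(L-x)(2bL-(3b+a)(L-x))/(2L³EI)  [x>a] = 8·10²·(20-(40/3))·(2·10·20-(3·10+10)·(20-(40/3)))/(2·20³·50000) = 1/1125 rad
Load 2 — applied couple M₀=20 kN·m at a=5 m (b=L-a=15):
  θ_2 = (R_Ax²/2 - M_Ax - M₀(x-a))/EI  [x>a] with R_A=9/8, M_A=-15/4 = ((9/8)·(40/3)²/2 - (-15/4)·(40/3) - 20·((40/3)-5))/50000 = -1/3000 rad
Load 3 — uniform load w=12 kN/m over full span:
  θ_3 = -wx(L-x)(L-2x)/(12EI) = -12·(40/3)·(20-(40/3))·(20-2·(40/3))/(12·50000) = 8/675 rad
Superposition: θ = Σ θ_i = 67/5400 rad ≈ 0.012407 rad

θ(40/3) = 67/5400 rad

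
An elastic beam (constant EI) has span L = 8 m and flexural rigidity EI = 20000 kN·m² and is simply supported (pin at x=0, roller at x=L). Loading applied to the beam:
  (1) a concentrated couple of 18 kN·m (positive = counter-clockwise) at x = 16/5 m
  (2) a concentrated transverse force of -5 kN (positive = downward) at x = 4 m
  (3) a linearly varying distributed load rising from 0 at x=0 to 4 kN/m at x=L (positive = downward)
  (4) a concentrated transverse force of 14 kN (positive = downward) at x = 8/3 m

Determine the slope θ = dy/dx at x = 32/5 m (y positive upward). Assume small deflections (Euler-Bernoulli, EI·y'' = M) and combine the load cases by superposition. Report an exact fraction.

Load 1 — applied couple M₀=18 kN·m at a=16/5 m (b=L-a=24/5):
  θ_1 = (M₀x²/(2L)-M₀(x-a)+C₁)/EI  [x>a] with C₁=M₀(3b²-L²)/(6L)=48/25 = (18·(32/5)²/(2·8)-18·((32/5)-(16/5))+(48/25))/20000 = -3/6250 rad
Load 2 — point force P=-5 kN at a=4 m (b=L-a=4):
  θ_2 = -Pa(2L²-6Lx+3x²+a²)/(6LEI)  [x>a] = -(-5)·4·(2·8²-6·8·(32/5)+3·(32/5)²+4²)/(6·8·20000) = -21/25000 rad
Load 3 — triangular load w₀=4 kN/m (0→w₀ over full span):
  θ_3 = -w₀(7L⁴-30L²x²+15x⁴)/(360LEI) = -4·(7·8⁴-30·8²·(32/5)²+15·(32/5)⁴)/(360·8·20000) = 6056/3515625 rad
Load 4 — point force P=14 kN at a=8/3 m (b=L-a=16/3):
  θ_4 = -Pa(2L²-6Lx+3x²+a²)/(6LEI)  [x>a] = -14·(8/3)·(2·8²-6·8·(32/5)+3·(32/5)²+(8/3)²)/(6·8·20000) = 2422/1265625 rad
Superposition: θ = Σ θ_i = 586307/253125000 rad ≈ 0.002316 rad

θ(32/5) = 586307/253125000 rad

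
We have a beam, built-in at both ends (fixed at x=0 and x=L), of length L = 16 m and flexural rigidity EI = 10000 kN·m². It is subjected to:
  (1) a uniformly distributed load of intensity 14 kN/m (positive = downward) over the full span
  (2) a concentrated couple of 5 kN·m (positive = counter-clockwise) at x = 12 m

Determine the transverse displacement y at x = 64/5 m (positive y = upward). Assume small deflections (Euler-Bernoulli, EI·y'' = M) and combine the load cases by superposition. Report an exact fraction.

y(64/5) = -230951/2343750 m

Load 1 — uniform load w=14 kN/m over full span:
  y_1 = -wx²(L-x)²/(24EI) = -14·(64/5)²·(16-(64/5))²/(24·10000) = -114688/1171875 m
Load 2 — applied couple M₀=5 kN·m at a=12 m (b=L-a=4):
  y_2 = (R_Ax³/6 - M_Ax²/2 - M₀(x-a)²/2)/EI  [x>a] with R_A=45/128, M_A=25/16 = ((45/128)·(64/5)³/6 - (25/16)·(64/5)²/2 - 5·((64/5)-12)²/2)/10000 = -21/31250 m
Superposition: y = Σ y_i = -230951/2343750 m ≈ -0.098539 m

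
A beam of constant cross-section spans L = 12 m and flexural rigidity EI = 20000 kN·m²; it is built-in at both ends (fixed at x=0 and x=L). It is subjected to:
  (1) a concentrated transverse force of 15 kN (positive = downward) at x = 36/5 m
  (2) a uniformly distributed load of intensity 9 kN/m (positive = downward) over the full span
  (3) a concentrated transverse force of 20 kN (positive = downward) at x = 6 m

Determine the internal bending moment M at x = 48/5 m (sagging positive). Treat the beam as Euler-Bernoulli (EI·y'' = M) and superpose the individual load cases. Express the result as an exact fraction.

M(48/5) = -1614/125 kN·m

Load 1 — point force P=15 kN at a=36/5 m (b=L-a=24/5):
  M_1 = Pa²(a+3b)(L-x)/L³ - Pa²b/L²  [x>a] = 15·(36/5)²·((36/5)+3·(24/5))·(12-(48/5))/12³ - 15·(36/5)²·(24/5)/12² = -324/125 kN·m
Load 2 — uniform load w=9 kN/m over full span:
  M_2 = wLx/2 - wL²/12 - wx²/2 = 9·12·(48/5)/2 - 9·12²/12 - 9·(48/5)²/2 = -108/25 kN·m
Load 3 — point force P=20 kN at a=6 m (b=L-a=6):
  M_3 = Pa²(a+3b)(L-x)/L³ - Pa²b/L²  [x>a] = 20·6²·(6+3·6)·(12-(48/5))/12³ - 20·6²·6/12² = -6 kN·m
Superposition: M = Σ M_i = -1614/125 kN·m ≈ -12.912000 kN·m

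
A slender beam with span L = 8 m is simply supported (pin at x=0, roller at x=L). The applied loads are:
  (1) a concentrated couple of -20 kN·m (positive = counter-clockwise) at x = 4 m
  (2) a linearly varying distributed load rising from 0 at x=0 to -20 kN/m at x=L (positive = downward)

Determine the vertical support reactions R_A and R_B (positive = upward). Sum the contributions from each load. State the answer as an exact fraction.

R_A = -175/6 kN, R_B = -305/6 kN

Load 1 — applied couple M₀=-20 kN·m at a=4 m (b=L-a=4):
  R_A = M₀/L = (-20)/8 = -5/2 kN
  R_B = -M₀/L = -(-20)/8 = 5/2 kN
Load 2 — triangular load w₀=-20 kN/m (0→w₀ over full span):
  R_A = w₀L/6 = (-20)·8/6 = -80/3 kN
  R_B = w₀L/3 = (-20)·8/3 = -160/3 kN
Superposition: R_A = -175/6 kN, R_B = -305/6 kN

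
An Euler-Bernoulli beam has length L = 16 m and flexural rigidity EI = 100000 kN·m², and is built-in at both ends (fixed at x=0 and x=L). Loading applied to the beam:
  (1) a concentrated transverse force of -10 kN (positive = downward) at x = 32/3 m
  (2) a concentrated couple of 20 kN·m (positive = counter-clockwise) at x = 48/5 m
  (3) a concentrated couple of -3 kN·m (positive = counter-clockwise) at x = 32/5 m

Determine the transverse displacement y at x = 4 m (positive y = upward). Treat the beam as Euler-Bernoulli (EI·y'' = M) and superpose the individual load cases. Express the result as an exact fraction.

y(4) = 89/253125 m

Load 1 — point force P=-10 kN at a=32/3 m (b=L-a=16/3):
  y_1 = -Pb²x²(3aL-(3a+b)x)/(6L³EI)  [x≤a] = -(-10)·(16/3)²·4²·(3·(32/3)·16-(3·(32/3)+(16/3))·4)/(6·16³·100000) = 34/50625 m
Load 2 — applied couple M₀=20 kN·m at a=48/5 m (b=L-a=32/5):
  y_2 = (R_Ax³/6 - M_Ax²/2)/EI  [x≤a] with R_A=9/5, M_A=32/5 = ((9/5)·4³/6 - (32/5)·4²/2)/100000 = -1/3125 m
Load 3 — applied couple M₀=-3 kN·m at a=32/5 m (b=L-a=48/5):
  y_3 = (R_Ax³/6 - M_Ax²/2)/EI  [x≤a] with R_A=-27/100, M_A=-9/25 = ((-27/100)·4³/6 - (-9/25)·4²/2)/100000 = 0 m
Superposition: y = Σ y_i = 89/253125 m ≈ 0.000352 m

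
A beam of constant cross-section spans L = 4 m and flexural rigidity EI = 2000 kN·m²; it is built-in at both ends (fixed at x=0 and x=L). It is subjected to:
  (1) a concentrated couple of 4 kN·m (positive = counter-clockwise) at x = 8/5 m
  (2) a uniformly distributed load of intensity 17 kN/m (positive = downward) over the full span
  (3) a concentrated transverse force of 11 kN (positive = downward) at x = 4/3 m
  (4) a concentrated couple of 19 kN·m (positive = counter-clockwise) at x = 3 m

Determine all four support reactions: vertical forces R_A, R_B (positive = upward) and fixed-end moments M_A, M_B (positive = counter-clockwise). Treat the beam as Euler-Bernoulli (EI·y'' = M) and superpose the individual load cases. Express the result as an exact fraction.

Load 1 — applied couple M₀=4 kN·m at a=8/5 m (b=L-a=12/5):
  R_A = 6M₀ab/L³ = 6·4·(8/5)·(12/5)/4³ = 36/25 kN
  M_A = M₀b(2a-b)/L² = 4·(12/5)·(2·(8/5)-(12/5))/4² = 12/25 kN·m
  R_B = -6M₀ab/L³ = -6·4·(8/5)·(12/5)/4³ = -36/25 kN
  M_B = M₀a(2b-a)/L² = 4·(8/5)·(2·(12/5)-(8/5))/4² = 32/25 kN·m
Load 2 — uniform load w=17 kN/m over full span:
  R_A = wL/2 = 17·4/2 = 34 kN
  M_A = wL²/12 = 17·4²/12 = 68/3 kN·m
  R_B = wL/2 = 17·4/2 = 34 kN
  M_B = -wL²/12 = -17·4²/12 = -68/3 kN·m
Load 3 — point force P=11 kN at a=4/3 m (b=L-a=8/3):
  R_A = Pb²(3a+b)/L³ = 11·(8/3)²·(3·(4/3)+(8/3))/4³ = 220/27 kN
  M_A = Pab²/L² = 11·(4/3)·(8/3)²/4² = 176/27 kN·m
  R_B = Pa²(a+3b)/L³ = 11·(4/3)²·((4/3)+3·(8/3))/4³ = 77/27 kN
  M_B = -Pa²b/L² = -11·(4/3)²·(8/3)/4² = -88/27 kN·m
Load 4 — applied couple M₀=19 kN·m at a=3 m (b=L-a=1):
  R_A = 6M₀ab/L³ = 6·19·3·1/4³ = 171/32 kN
  M_A = M₀b(2a-b)/L² = 19·1·(2·3-1)/4² = 95/16 kN·m
  R_B = -6M₀ab/L³ = -6·19·3·1/4³ = -171/32 kN
  M_B = M₀a(2b-a)/L² = 19·3·(2·1-3)/4² = -57/16 kN·m
Superposition: R_A = 1056929/21600 kN, M_A = 384509/10800 kN·m, R_B = 649471/21600 kN, M_B = -304651/10800 kN·m

R_A = 1056929/21600 kN, M_A = 384509/10800 kN·m, R_B = 649471/21600 kN, M_B = -304651/10800 kN·m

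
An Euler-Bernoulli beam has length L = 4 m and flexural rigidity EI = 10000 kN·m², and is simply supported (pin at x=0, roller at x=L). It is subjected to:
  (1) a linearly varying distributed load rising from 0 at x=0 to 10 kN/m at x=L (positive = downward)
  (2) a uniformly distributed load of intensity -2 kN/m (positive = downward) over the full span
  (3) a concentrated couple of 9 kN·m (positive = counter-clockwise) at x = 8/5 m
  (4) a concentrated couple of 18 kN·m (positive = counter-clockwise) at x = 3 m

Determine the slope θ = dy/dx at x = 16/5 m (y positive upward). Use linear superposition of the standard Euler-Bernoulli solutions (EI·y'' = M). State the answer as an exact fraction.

θ(16/5) = 12449/9000000 rad

Load 1 — triangular load w₀=10 kN/m (0→w₀ over full span):
  θ_1 = -w₀(7L⁴-30L²x²+15x⁴)/(360LEI) = -10·(7·4⁴-30·4²·(16/5)²+15·(16/5)⁴)/(360·4·10000) = 757/703125 rad
Load 2 — uniform load w=-2 kN/m over full span:
  θ_2 = -w(L³-6Lx²+4x³)/(24EI) = -(-2)·(4³-6·4·(16/5)²+4·(16/5)³)/(24·10000) = -33/78125 rad
Load 3 — applied couple M₀=9 kN·m at a=8/5 m (b=L-a=12/5):
  θ_3 = (M₀x²/(2L)-M₀(x-a)+C₁)/EI  [x>a] with C₁=M₀(3b²-L²)/(6L)=12/25 = (9·(16/5)²/(2·4)-9·((16/5)-(8/5))+(12/25))/10000 = -3/12500 rad
Load 4 — applied couple M₀=18 kN·m at a=3 m (b=L-a=1):
  θ_4 = (M₀x²/(2L)-M₀(x-a)+C₁)/EI  [x>a] with C₁=M₀(3b²-L²)/(6L)=-39/4 = (18·(16/5)²/(2·4)-18·((16/5)-3)+(-39/4))/10000 = 969/1000000 rad
Superposition: θ = Σ θ_i = 12449/9000000 rad ≈ 0.001383 rad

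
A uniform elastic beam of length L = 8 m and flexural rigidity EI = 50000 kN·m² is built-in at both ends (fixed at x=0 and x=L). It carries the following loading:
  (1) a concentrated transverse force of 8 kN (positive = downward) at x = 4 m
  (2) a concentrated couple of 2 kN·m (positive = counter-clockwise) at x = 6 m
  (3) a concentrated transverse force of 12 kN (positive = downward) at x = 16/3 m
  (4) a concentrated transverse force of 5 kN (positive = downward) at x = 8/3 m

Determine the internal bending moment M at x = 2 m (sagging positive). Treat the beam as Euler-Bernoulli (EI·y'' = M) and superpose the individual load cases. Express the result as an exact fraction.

M(2) = 229/432 kN·m

Load 1 — point force P=8 kN at a=4 m (b=L-a=4):
  M_1 = Pb²(3a+b)x/L³ - Pab²/L²  [x≤a] = 8·4²·(3·4+4)·2/8³ - 8·4·4²/8² = 0 kN·m
Load 2 — applied couple M₀=2 kN·m at a=6 m (b=L-a=2):
  M_2 = R_Ax - M_A  [x≤a] with R_A=9/32, M_A=5/8 = (9/32)·2 - (5/8) = -1/16 kN·m
Load 3 — point force P=12 kN at a=16/3 m (b=L-a=8/3):
  M_3 = Pb²(3a+b)x/L³ - Pab²/L²  [x≤a] = 12·(8/3)²·(3·(16/3)+(8/3))·2/8³ - 12·(16/3)·(8/3)²/8² = -8/9 kN·m
Load 4 — point force P=5 kN at a=8/3 m (b=L-a=16/3):
  M_4 = Pb²(3a+b)x/L³ - Pab²/L²  [x≤a] = 5·(16/3)²·(3·(8/3)+(16/3))·2/8³ - 5·(8/3)·(16/3)²/8² = 40/27 kN·m
Superposition: M = Σ M_i = 229/432 kN·m ≈ 0.530093 kN·m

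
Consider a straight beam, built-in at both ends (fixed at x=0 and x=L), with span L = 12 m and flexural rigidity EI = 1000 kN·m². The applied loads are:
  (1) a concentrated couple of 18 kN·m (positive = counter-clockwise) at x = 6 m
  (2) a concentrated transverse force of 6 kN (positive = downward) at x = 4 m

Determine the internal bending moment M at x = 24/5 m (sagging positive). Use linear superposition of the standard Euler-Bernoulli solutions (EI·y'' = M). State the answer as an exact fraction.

Load 1 — applied couple M₀=18 kN·m at a=6 m (b=L-a=6):
  M_1 = R_Ax - M_A  [x≤a] with R_A=9/4, M_A=9/2 = (9/4)·(24/5) - (9/2) = 63/10 kN·m
Load 2 — point force P=6 kN at a=4 m (b=L-a=8):
  M_2 = Pa²(a+3b)(L-x)/L³ - Pa²b/L²  [x>a] = 6·4²·(4+3·8)·(12-(24/5))/12³ - 6·4²·8/12² = 88/15 kN·m
Superposition: M = Σ M_i = 73/6 kN·m ≈ 12.166667 kN·m

M(24/5) = 73/6 kN·m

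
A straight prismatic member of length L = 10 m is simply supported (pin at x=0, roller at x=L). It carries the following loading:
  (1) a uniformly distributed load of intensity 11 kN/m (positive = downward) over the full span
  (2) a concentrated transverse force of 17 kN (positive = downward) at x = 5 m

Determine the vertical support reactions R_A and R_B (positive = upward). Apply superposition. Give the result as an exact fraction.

Load 1 — uniform load w=11 kN/m over full span:
  R_A = wL/2 = 11·10/2 = 55 kN
  R_B = wL/2 = 11·10/2 = 55 kN
Load 2 — point force P=17 kN at a=5 m (b=L-a=5):
  R_A = Pb/L = 17·5/10 = 17/2 kN
  R_B = Pa/L = 17·5/10 = 17/2 kN
Superposition: R_A = 127/2 kN, R_B = 127/2 kN

R_A = 127/2 kN, R_B = 127/2 kN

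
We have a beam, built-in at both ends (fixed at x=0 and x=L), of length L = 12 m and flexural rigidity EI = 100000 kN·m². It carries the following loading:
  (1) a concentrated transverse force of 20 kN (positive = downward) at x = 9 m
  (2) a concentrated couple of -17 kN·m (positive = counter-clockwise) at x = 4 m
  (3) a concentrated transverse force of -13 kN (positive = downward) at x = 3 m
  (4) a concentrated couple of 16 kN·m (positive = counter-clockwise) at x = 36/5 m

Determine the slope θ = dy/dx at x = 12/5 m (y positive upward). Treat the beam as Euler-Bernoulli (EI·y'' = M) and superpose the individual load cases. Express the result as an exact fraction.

Load 1 — point force P=20 kN at a=9 m (b=L-a=3):
  θ_1 = -Pb²x(2aL-(3a+b)x)/(2L³EI)  [x≤a] = -20·3²·(12/5)·(2·9·12-(3·9+3)·(12/5))/(2·12³·100000) = -9/50000 rad
Load 2 — applied couple M₀=-17 kN·m at a=4 m (b=L-a=8):
  θ_2 = (R_Ax²/2 - M_Ax)/EI  [x≤a] with R_A=-17/9, M_A=0 = ((-17/9)·(12/5)²/2 - 0·(12/5))/100000 = -17/312500 rad
Load 3 — point force P=-13 kN at a=3 m (b=L-a=9):
  θ_3 = -Pb²x(2aL-(3a+b)x)/(2L³EI)  [x≤a] = -(-13)·9²·(12/5)·(2·3·12-(3·3+9)·(12/5))/(2·12³·100000) = 1053/5000000 rad
Load 4 — applied couple M₀=16 kN·m at a=36/5 m (b=L-a=24/5):
  θ_4 = (R_Ax²/2 - M_Ax)/EI  [x≤a] with R_A=48/25, M_A=128/25 = ((48/25)·(12/5)²/2 - (128/25)·(12/5))/100000 = -132/1953125 rad
Superposition: θ = Σ θ_i = -11423/125000000 rad ≈ -0.000091 rad

θ(12/5) = -11423/125000000 rad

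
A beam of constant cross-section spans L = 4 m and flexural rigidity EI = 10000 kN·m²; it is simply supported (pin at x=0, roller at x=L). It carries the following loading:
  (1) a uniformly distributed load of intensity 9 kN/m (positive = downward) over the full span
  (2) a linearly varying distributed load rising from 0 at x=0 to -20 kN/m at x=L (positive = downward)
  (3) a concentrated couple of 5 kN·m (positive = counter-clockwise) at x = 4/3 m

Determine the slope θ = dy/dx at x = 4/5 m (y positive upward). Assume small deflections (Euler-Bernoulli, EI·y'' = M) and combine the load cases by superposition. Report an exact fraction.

θ(4/5) = 301/937500 rad

Load 1 — uniform load w=9 kN/m over full span:
  θ_1 = -w(L³-6Lx²+4x³)/(24EI) = -9·(4³-6·4·(4/5)²+4·(4/5)³)/(24·10000) = -297/156250 rad
Load 2 — triangular load w₀=-20 kN/m (0→w₀ over full span):
  θ_2 = -w₀(7L⁴-30L²x²+15x⁴)/(360LEI) = -(-20)·(7·4⁴-30·4²·(4/5)²+15·(4/5)⁴)/(360·4·10000) = 1456/703125 rad
Load 3 — applied couple M₀=5 kN·m at a=4/3 m (b=L-a=8/3):
  θ_3 = (M₀x²/(2L)+C₁)/EI  [x≤a] with C₁=M₀(3b²-L²)/(6L)=10/9 = (5·(4/5)²/(2·4)+(10/9))/10000 = 17/112500 rad
Superposition: θ = Σ θ_i = 301/937500 rad ≈ 0.000321 rad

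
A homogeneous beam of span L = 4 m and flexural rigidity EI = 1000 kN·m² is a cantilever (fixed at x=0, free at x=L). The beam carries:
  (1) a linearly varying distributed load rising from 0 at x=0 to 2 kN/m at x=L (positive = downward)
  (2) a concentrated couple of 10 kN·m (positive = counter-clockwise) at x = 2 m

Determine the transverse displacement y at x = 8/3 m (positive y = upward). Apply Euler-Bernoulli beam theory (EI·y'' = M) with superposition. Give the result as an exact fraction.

y(8/3) = 6823/911250 m

Load 1 — triangular load w₀=2 kN/m (0→w₀ over full span):
  y_1 = (w₀Lx³/12-w₀L²x²/6-w₀x⁵/(120L))/EI = (2·4·(8/3)³/12-2·4²·(8/3)²/6-2·(8/3)⁵/(120·4))/1000 = -11776/455625 m
Load 2 — applied couple M₀=10 kN·m at a=2 m (b=L-a=2):
  y_2 = M₀a(2x-a)/(2EI)  [x>a] = 10·2·(2·(8/3)-2)/(2·1000) = 1/30 m
Superposition: y = Σ y_i = 6823/911250 m ≈ 0.007488 m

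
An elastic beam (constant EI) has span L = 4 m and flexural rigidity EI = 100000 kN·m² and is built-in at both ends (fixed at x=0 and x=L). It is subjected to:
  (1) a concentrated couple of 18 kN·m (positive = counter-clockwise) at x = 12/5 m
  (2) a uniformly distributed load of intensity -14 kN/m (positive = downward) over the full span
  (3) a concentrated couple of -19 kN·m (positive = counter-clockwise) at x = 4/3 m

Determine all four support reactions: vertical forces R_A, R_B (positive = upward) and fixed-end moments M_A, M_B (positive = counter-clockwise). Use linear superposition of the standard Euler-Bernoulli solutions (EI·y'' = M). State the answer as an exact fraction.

R_A = -2089/75 kN, M_A = -968/75 kN·m, R_B = -2111/75 kN, M_B = 1087/75 kN·m

Load 1 — applied couple M₀=18 kN·m at a=12/5 m (b=L-a=8/5):
  R_A = 6M₀ab/L³ = 6·18·(12/5)·(8/5)/4³ = 162/25 kN
  M_A = M₀b(2a-b)/L² = 18·(8/5)·(2·(12/5)-(8/5))/4² = 144/25 kN·m
  R_B = -6M₀ab/L³ = -6·18·(12/5)·(8/5)/4³ = -162/25 kN
  M_B = M₀a(2b-a)/L² = 18·(12/5)·(2·(8/5)-(12/5))/4² = 54/25 kN·m
Load 2 — uniform load w=-14 kN/m over full span:
  R_A = wL/2 = (-14)·4/2 = -28 kN
  M_A = wL²/12 = (-14)·4²/12 = -56/3 kN·m
  R_B = wL/2 = (-14)·4/2 = -28 kN
  M_B = -wL²/12 = -(-14)·4²/12 = 56/3 kN·m
Load 3 — applied couple M₀=-19 kN·m at a=4/3 m (b=L-a=8/3):
  R_A = 6M₀ab/L³ = 6·(-19)·(4/3)·(8/3)/4³ = -19/3 kN
  M_A = M₀b(2a-b)/L² = (-19)·(8/3)·(2·(4/3)-(8/3))/4² = 0 kN·m
  R_B = -6M₀ab/L³ = -6·(-19)·(4/3)·(8/3)/4³ = 19/3 kN
  M_B = M₀a(2b-a)/L² = (-19)·(4/3)·(2·(8/3)-(4/3))/4² = -19/3 kN·m
Superposition: R_A = -2089/75 kN, M_A = -968/75 kN·m, R_B = -2111/75 kN, M_B = 1087/75 kN·m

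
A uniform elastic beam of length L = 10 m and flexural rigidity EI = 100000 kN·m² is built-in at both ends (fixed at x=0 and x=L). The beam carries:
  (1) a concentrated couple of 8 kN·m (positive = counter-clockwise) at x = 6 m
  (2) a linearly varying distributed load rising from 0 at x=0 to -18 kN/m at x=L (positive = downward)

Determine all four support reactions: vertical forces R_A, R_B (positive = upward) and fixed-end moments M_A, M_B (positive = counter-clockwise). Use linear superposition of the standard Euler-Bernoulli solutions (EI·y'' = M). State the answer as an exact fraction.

Load 1 — applied couple M₀=8 kN·m at a=6 m (b=L-a=4):
  R_A = 6M₀ab/L³ = 6·8·6·4/10³ = 144/125 kN
  M_A = M₀b(2a-b)/L² = 8·4·(2·6-4)/10² = 64/25 kN·m
  R_B = -6M₀ab/L³ = -6·8·6·4/10³ = -144/125 kN
  M_B = M₀a(2b-a)/L² = 8·6·(2·4-6)/10² = 24/25 kN·m
Load 2 — triangular load w₀=-18 kN/m (0→w₀ over full span):
  R_A = 3w₀L/20 = 3·(-18)·10/20 = -27 kN
  M_A = w₀L²/30 = (-18)·10²/30 = -60 kN·m
  R_B = 7w₀L/20 = 7·(-18)·10/20 = -63 kN
  M_B = -w₀L²/20 = -(-18)·10²/20 = 90 kN·m
Superposition: R_A = -3231/125 kN, M_A = -1436/25 kN·m, R_B = -8019/125 kN, M_B = 2274/25 kN·m

R_A = -3231/125 kN, M_A = -1436/25 kN·m, R_B = -8019/125 kN, M_B = 2274/25 kN·m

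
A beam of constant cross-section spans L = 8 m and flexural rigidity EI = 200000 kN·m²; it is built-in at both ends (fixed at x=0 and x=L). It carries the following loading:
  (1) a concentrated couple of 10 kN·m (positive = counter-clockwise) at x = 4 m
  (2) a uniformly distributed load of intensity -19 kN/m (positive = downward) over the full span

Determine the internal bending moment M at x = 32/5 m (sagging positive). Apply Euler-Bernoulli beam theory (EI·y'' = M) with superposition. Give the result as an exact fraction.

M(32/5) = 533/150 kN·m

Load 1 — applied couple M₀=10 kN·m at a=4 m (b=L-a=4):
  M_1 = R_Ax - M_A - M₀  [x>a] with R_A=15/8, M_A=5/2 = (15/8)·(32/5) - (5/2) - 10 = -1/2 kN·m
Load 2 — uniform load w=-19 kN/m over full span:
  M_2 = wLx/2 - wL²/12 - wx²/2 = (-19)·8·(32/5)/2 - (-19)·8²/12 - (-19)·(32/5)²/2 = 304/75 kN·m
Superposition: M = Σ M_i = 533/150 kN·m ≈ 3.553333 kN·m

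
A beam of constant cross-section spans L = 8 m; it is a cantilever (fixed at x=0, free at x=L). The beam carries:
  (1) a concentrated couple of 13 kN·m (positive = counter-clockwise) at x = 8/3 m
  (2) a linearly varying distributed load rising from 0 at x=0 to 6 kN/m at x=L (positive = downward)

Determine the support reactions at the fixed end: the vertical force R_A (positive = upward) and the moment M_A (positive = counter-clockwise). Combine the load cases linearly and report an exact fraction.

R_A = 24 kN, M_A = 115 kN·m

Load 1 — applied couple M₀=13 kN·m at a=8/3 m (b=L-a=16/3):
  R_A = 0 kN
  M_A = -M₀ = -13 kN·m
Load 2 — triangular load w₀=6 kN/m (0→w₀ over full span):
  R_A = w₀L/2 = 6·8/2 = 24 kN
  M_A = w₀L²/3 = 6·8²/3 = 128 kN·m
Superposition: R_A = 24 kN, M_A = 115 kN·m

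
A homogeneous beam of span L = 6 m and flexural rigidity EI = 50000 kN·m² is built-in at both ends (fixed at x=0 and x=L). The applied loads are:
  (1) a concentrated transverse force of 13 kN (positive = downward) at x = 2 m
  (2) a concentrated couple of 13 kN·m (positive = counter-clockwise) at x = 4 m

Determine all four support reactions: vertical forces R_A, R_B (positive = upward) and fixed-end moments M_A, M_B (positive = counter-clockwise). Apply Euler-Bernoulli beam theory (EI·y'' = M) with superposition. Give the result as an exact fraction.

Load 1 — point force P=13 kN at a=2 m (b=L-a=4):
  R_A = Pb²(3a+b)/L³ = 13·4²·(3·2+4)/6³ = 260/27 kN
  M_A = Pab²/L² = 13·2·4²/6² = 104/9 kN·m
  R_B = Pa²(a+3b)/L³ = 13·2²·(2+3·4)/6³ = 91/27 kN
  M_B = -Pa²b/L² = -13·2²·4/6² = -52/9 kN·m
Load 2 — applied couple M₀=13 kN·m at a=4 m (b=L-a=2):
  R_A = 6M₀ab/L³ = 6·13·4·2/6³ = 26/9 kN
  M_A = M₀b(2a-b)/L² = 13·2·(2·4-2)/6² = 13/3 kN·m
  R_B = -6M₀ab/L³ = -6·13·4·2/6³ = -26/9 kN
  M_B = M₀a(2b-a)/L² = 13·4·(2·2-4)/6² = 0 kN·m
Superposition: R_A = 338/27 kN, M_A = 143/9 kN·m, R_B = 13/27 kN, M_B = -52/9 kN·m

R_A = 338/27 kN, M_A = 143/9 kN·m, R_B = 13/27 kN, M_B = -52/9 kN·m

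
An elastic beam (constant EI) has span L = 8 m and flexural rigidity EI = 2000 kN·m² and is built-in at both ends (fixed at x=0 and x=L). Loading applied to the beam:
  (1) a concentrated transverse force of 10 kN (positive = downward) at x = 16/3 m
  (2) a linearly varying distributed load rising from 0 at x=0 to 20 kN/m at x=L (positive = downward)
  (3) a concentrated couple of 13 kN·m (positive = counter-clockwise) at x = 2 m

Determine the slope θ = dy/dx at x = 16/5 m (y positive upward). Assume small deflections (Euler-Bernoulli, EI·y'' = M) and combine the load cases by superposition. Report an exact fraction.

θ(16/5) = -32293/2250000 rad

Load 1 — point force P=10 kN at a=16/3 m (b=L-a=8/3):
  θ_1 = -Pb²x(2aL-(3a+b)x)/(2L³EI)  [x≤a] = -10·(8/3)²·(16/5)·(2·(16/3)·8-(3·(16/3)+(8/3))·(16/5))/(2·8³·2000) = -16/5625 rad
Load 2 — triangular load w₀=20 kN/m (0→w₀ over full span):
  θ_2 = -w₀(2x(L-x)(L-2x)(x+2L)+x²(L-x)²)/(120LEI) = -20·(2·(16/5)·(8-(16/5))·(8-2·(16/5))·((16/5)+2·8)+(16/5)²·(8-(16/5))²)/(120·8·2000) = -192/15625 rad
Load 3 — applied couple M₀=13 kN·m at a=2 m (b=L-a=6):
  θ_3 = (R_Ax²/2 - M_Ax - M₀(x-a))/EI  [x>a] with R_A=117/64, M_A=-39/16 = ((117/64)·(16/5)²/2 - (-39/16)·(16/5) - 13·((16/5)-2))/2000 = 39/50000 rad
Superposition: θ = Σ θ_i = -32293/2250000 rad ≈ -0.014352 rad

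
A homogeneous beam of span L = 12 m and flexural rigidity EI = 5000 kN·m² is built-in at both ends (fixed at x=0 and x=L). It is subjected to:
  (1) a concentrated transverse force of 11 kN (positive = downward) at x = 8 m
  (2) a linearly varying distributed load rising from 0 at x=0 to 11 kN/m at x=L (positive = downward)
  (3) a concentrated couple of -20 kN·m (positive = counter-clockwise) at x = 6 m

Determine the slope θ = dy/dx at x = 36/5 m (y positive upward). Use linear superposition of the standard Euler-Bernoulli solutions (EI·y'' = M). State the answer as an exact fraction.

θ(36/5) = 2276/390625 rad

Load 1 — point force P=11 kN at a=8 m (b=L-a=4):
  θ_1 = -Pb²x(2aL-(3a+b)x)/(2L³EI)  [x≤a] = -11·4²·(36/5)·(2·8·12-(3·8+4)·(36/5))/(2·12³·5000) = 11/15625 rad
Load 2 — triangular load w₀=11 kN/m (0→w₀ over full span):
  θ_2 = -w₀(2x(L-x)(L-2x)(x+2L)+x²(L-x)²)/(120LEI) = -11·(2·(36/5)·(12-(36/5))·(12-2·(36/5))·((36/5)+2·12)+(36/5)²·(12-(36/5))²)/(120·12·5000) = 2376/390625 rad
Load 3 — applied couple M₀=-20 kN·m at a=6 m (b=L-a=6):
  θ_3 = (R_Ax²/2 - M_Ax - M₀(x-a))/EI  [x>a] with R_A=-5/2, M_A=-5 = ((-5/2)·(36/5)²/2 - (-5)·(36/5) - (-20)·((36/5)-6))/5000 = -3/3125 rad
Superposition: θ = Σ θ_i = 2276/390625 rad ≈ 0.005827 rad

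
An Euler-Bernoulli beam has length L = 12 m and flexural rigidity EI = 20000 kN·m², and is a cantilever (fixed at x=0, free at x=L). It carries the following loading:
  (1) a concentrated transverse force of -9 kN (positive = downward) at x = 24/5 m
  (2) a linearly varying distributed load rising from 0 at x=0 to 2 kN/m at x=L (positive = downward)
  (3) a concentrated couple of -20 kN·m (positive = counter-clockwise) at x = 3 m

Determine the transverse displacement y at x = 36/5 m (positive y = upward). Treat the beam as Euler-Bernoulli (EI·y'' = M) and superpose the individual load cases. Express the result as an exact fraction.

Load 1 — point force P=-9 kN at a=24/5 m (b=L-a=36/5):
  y_1 = -Pa²(3x-a)/(6EI)  [x>a] = -(-9)·(24/5)²·(3·(36/5)-(24/5))/(6·20000) = 2268/78125 m
Load 2 — triangular load w₀=2 kN/m (0→w₀ over full span):
  y_2 = (w₀Lx³/12-w₀L²x²/6-w₀x⁵/(120L))/EI = (2·12·(36/5)³/12-2·12²·(36/5)²/6-2·(36/5)⁵/(120·12))/20000 = -863622/9765625 m
Load 3 — applied couple M₀=-20 kN·m at a=3 m (b=L-a=9):
  y_3 = M₀a(2x-a)/(2EI)  [x>a] = (-20)·3·(2·(36/5)-3)/(2·20000) = -171/10000 m
Superposition: y = Σ y_i = -11953827/156250000 m ≈ -0.076504 m

y(36/5) = -11953827/156250000 m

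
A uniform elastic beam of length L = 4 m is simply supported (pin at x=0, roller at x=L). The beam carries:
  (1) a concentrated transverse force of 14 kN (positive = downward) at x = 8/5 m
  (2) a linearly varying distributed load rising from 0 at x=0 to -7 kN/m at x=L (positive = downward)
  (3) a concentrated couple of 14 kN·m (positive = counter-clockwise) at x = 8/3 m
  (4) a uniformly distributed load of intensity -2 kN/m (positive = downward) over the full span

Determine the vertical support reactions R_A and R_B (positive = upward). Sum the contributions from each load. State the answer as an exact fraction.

Load 1 — point force P=14 kN at a=8/5 m (b=L-a=12/5):
  R_A = Pb/L = 14·(12/5)/4 = 42/5 kN
  R_B = Pa/L = 14·(8/5)/4 = 28/5 kN
Load 2 — triangular load w₀=-7 kN/m (0→w₀ over full span):
  R_A = w₀L/6 = (-7)·4/6 = -14/3 kN
  R_B = w₀L/3 = (-7)·4/3 = -28/3 kN
Load 3 — applied couple M₀=14 kN·m at a=8/3 m (b=L-a=4/3):
  R_A = M₀/L = 14/4 = 7/2 kN
  R_B = -M₀/L = -14/4 = -7/2 kN
Load 4 — uniform load w=-2 kN/m over full span:
  R_A = wL/2 = (-2)·4/2 = -4 kN
  R_B = wL/2 = (-2)·4/2 = -4 kN
Superposition: R_A = 97/30 kN, R_B = -337/30 kN

R_A = 97/30 kN, R_B = -337/30 kN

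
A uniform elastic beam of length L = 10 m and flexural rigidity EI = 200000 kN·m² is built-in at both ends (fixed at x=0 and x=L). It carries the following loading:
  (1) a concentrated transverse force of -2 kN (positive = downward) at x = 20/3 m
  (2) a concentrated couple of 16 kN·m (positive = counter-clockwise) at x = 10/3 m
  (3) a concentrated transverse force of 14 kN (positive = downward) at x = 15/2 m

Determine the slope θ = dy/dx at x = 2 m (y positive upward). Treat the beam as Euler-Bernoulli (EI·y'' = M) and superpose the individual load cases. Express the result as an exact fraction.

Load 1 — point force P=-2 kN at a=20/3 m (b=L-a=10/3):
  θ_1 = -Pb²x(2aL-(3a+b)x)/(2L³EI)  [x≤a] = -(-2)·(10/3)²·2·(2·(20/3)·10-(3·(20/3)+(10/3))·2)/(2·10³·200000) = 13/1350000 rad
Load 2 — applied couple M₀=16 kN·m at a=10/3 m (b=L-a=20/3):
  θ_2 = (R_Ax²/2 - M_Ax)/EI  [x≤a] with R_A=32/15, M_A=0 = ((32/15)·2²/2 - 0·2)/200000 = 1/46875 rad
Load 3 — point force P=14 kN at a=15/2 m (b=L-a=5/2):
  θ_3 = -Pb²x(2aL-(3a+b)x)/(2L³EI)  [x≤a] = -14·(5/2)²·2·(2·(15/2)·10-(3·(15/2)+(5/2))·2)/(2·10³·200000) = -7/160000 rad
Superposition: θ = Σ θ_i = -1381/108000000 rad ≈ -0.000013 rad

θ(2) = -1381/108000000 rad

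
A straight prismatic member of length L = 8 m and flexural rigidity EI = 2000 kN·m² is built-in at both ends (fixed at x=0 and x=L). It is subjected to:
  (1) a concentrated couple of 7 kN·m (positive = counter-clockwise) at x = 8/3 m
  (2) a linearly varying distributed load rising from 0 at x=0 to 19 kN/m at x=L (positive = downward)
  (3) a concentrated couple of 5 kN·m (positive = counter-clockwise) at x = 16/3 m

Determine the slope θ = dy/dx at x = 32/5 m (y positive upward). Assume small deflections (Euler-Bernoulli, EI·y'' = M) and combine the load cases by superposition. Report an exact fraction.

Load 1 — applied couple M₀=7 kN·m at a=8/3 m (b=L-a=16/3):
  θ_1 = (R_Ax²/2 - M_Ax - M₀(x-a))/EI  [x>a] with R_A=7/6, M_A=0 = ((7/6)·(32/5)²/2 - 0·(32/5) - 7·((32/5)-(8/3)))/2000 = -7/6250 rad
Load 2 — triangular load w₀=19 kN/m (0→w₀ over full span):
  θ_2 = -w₀(2x(L-x)(L-2x)(x+2L)+x²(L-x)²)/(120LEI) = -19·(2·(32/5)·(8-(32/5))·(8-2·(32/5))·((32/5)+2·8)+(32/5)²·(8-(32/5))²)/(120·8·2000) = 4864/234375 rad
Load 3 — applied couple M₀=5 kN·m at a=16/3 m (b=L-a=8/3):
  θ_3 = (R_Ax²/2 - M_Ax - M₀(x-a))/EI  [x>a] with R_A=5/6, M_A=5/3 = ((5/6)·(32/5)²/2 - (5/3)·(32/5) - 5·((32/5)-(16/3)))/2000 = 1/1875 rad
Superposition: θ = Σ θ_i = 3151/156250 rad ≈ 0.020166 rad

θ(32/5) = 3151/156250 rad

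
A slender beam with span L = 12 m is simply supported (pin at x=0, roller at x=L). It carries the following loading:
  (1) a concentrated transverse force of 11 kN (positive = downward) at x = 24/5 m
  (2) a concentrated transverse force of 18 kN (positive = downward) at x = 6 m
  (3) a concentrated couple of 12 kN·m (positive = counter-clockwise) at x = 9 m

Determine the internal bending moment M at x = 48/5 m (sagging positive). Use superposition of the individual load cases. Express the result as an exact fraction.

M(48/5) = 744/25 kN·m

Load 1 — point force P=11 kN at a=24/5 m (b=L-a=36/5):
  M_1 = Pa(L-x)/L  [x>a] = 11·(24/5)·(12-(48/5))/12 = 264/25 kN·m
Load 2 — point force P=18 kN at a=6 m (b=L-a=6):
  M_2 = Pa(L-x)/L  [x>a] = 18·6·(12-(48/5))/12 = 108/5 kN·m
Load 3 — applied couple M₀=12 kN·m at a=9 m (b=L-a=3):
  M_3 = M₀x/L - M₀  [x>a] = 12·(48/5)/12 - 12 = -12/5 kN·m
Superposition: M = Σ M_i = 744/25 kN·m ≈ 29.760000 kN·m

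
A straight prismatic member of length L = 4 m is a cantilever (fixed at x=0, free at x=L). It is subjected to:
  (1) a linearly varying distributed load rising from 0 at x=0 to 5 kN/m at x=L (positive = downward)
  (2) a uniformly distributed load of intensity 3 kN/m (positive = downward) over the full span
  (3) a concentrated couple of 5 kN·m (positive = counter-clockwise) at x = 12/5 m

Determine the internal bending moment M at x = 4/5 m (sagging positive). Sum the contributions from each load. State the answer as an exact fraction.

M(4/5) = -437/15 kN·m

Load 1 — triangular load w₀=5 kN/m (0→w₀ over full span):
  M_1 = w₀Lx/2 - w₀L²/3 - w₀x³/(6L) = 5·4·(4/5)/2 - 5·4²/3 - 5·(4/5)³/(6·4) = -1408/75 kN·m
Load 2 — uniform load w=3 kN/m over full span:
  M_2 = -w(L-x)²/2 = -3·(4-(4/5))²/2 = -384/25 kN·m
Load 3 — applied couple M₀=5 kN·m at a=12/5 m (b=L-a=8/5):
  M_3 = M₀  [x≤a] = 5 = 5 kN·m
Superposition: M = Σ M_i = -437/15 kN·m ≈ -29.133333 kN·m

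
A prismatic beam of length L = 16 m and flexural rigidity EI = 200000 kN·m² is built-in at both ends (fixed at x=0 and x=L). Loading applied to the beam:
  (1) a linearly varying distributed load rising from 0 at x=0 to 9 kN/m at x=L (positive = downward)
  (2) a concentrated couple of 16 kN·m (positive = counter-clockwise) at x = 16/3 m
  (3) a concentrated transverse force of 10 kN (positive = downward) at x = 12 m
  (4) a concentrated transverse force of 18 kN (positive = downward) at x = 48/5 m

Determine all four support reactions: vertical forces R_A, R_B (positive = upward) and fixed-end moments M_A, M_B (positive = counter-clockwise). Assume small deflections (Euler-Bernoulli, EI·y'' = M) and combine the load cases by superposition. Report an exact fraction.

R_A = 184991/6000 kN, M_A = 27987/250 kN·m, R_B = 415009/6000 kN, M_B = -130379/750 kN·m

Load 1 — triangular load w₀=9 kN/m (0→w₀ over full span):
  R_A = 3w₀L/20 = 3·9·16/20 = 108/5 kN
  M_A = w₀L²/30 = 9·16²/30 = 384/5 kN·m
  R_B = 7w₀L/20 = 7·9·16/20 = 252/5 kN
  M_B = -w₀L²/20 = -9·16²/20 = -576/5 kN·m
Load 2 — applied couple M₀=16 kN·m at a=16/3 m (b=L-a=32/3):
  R_A = 6M₀ab/L³ = 6·16·(16/3)·(32/3)/16³ = 4/3 kN
  M_A = M₀b(2a-b)/L² = 16·(32/3)·(2·(16/3)-(32/3))/16² = 0 kN·m
  R_B = -6M₀ab/L³ = -6·16·(16/3)·(32/3)/16³ = -4/3 kN
  M_B = M₀a(2b-a)/L² = 16·(16/3)·(2·(32/3)-(16/3))/16² = 16/3 kN·m
Load 3 — point force P=10 kN at a=12 m (b=L-a=4):
  R_A = Pb²(3a+b)/L³ = 10·4²·(3·12+4)/16³ = 25/16 kN
  M_A = Pab²/L² = 10·12·4²/16² = 15/2 kN·m
  R_B = Pa²(a+3b)/L³ = 10·12²·(12+3·4)/16³ = 135/16 kN
  M_B = -Pa²b/L² = -10·12²·4/16² = -45/2 kN·m
Load 4 — point force P=18 kN at a=48/5 m (b=L-a=32/5):
  R_A = Pb²(3a+b)/L³ = 18·(32/5)²·(3·(48/5)+(32/5))/16³ = 792/125 kN
  M_A = Pab²/L² = 18·(48/5)·(32/5)²/16² = 3456/125 kN·m
  R_B = Pa²(a+3b)/L³ = 18·(48/5)²·((48/5)+3·(32/5))/16³ = 1458/125 kN
  M_B = -Pa²b/L² = -18·(48/5)²·(32/5)/16² = -5184/125 kN·m
Superposition: R_A = 184991/6000 kN, M_A = 27987/250 kN·m, R_B = 415009/6000 kN, M_B = -130379/750 kN·m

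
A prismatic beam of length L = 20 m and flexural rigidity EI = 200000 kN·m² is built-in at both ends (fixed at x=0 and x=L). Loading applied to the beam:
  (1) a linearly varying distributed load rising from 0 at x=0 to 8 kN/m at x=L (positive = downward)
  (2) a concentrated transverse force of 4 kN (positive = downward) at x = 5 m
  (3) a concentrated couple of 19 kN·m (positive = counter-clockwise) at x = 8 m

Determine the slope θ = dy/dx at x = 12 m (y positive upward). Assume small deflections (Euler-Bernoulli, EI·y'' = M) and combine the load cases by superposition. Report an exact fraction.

θ(12) = 6721/12500000 rad

Load 1 — triangular load w₀=8 kN/m (0→w₀ over full span):
  θ_1 = -w₀(2x(L-x)(L-2x)(x+2L)+x²(L-x)²)/(120LEI) = -8·(2·12·(20-12)·(20-2·12)·(12+2·20)+12²·(20-12)²)/(120·20·200000) = 8/15625 rad
Load 2 — point force P=4 kN at a=5 m (b=L-a=15):
  θ_2 = Pa²(L-x)(2bL-(3b+a)(L-x))/(2L³EI)  [x>a] = 4·5²·(20-12)·(2·15·20-(3·15+5)·(20-12))/(2·20³·200000) = 1/20000 rad
Load 3 — applied couple M₀=19 kN·m at a=8 m (b=L-a=12):
  θ_3 = (R_Ax²/2 - M_Ax - M₀(x-a))/EI  [x>a] with R_A=171/125, M_A=57/25 = ((171/125)·12²/2 - (57/25)·12 - 19·(12-8))/200000 = -19/781250 rad
Superposition: θ = Σ θ_i = 6721/12500000 rad ≈ 0.000538 rad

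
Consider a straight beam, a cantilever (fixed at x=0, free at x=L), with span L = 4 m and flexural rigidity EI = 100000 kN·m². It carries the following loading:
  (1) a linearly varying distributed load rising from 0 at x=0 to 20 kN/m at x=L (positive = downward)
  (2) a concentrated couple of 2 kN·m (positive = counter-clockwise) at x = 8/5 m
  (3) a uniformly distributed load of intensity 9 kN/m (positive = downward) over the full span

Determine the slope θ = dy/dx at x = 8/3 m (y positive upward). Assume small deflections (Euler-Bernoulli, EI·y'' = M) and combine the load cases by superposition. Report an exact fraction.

θ(8/3) = -18377/7593750 rad

Load 1 — triangular load w₀=20 kN/m (0→w₀ over full span):
  θ_1 = (w₀Lx²/4-w₀L²x/3-w₀x⁴/(24L))/EI = (20·4·(8/3)²/4-20·4²·(8/3)/3-20·(8/3)⁴/(24·4))/100000 = -232/151875 rad
Load 2 — applied couple M₀=2 kN·m at a=8/5 m (b=L-a=12/5):
  θ_2 = M₀a/EI  [x>a] = 2·(8/5)/100000 = 1/31250 rad
Load 3 — uniform load w=9 kN/m over full span:
  θ_3 = -wx(x²-3Lx+3L²)/(6EI) = -9·(8/3)·((8/3)²-3·4·(8/3)+3·4²)/(6·100000) = -26/28125 rad
Superposition: θ = Σ θ_i = -18377/7593750 rad ≈ -0.002420 rad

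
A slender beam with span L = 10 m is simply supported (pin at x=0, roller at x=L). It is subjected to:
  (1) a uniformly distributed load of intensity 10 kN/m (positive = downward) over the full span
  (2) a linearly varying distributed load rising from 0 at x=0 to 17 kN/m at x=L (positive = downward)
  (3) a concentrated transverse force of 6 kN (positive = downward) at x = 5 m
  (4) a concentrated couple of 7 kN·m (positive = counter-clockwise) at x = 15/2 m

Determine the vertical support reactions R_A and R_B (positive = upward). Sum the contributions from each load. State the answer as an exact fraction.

Load 1 — uniform load w=10 kN/m over full span:
  R_A = wL/2 = 10·10/2 = 50 kN
  R_B = wL/2 = 10·10/2 = 50 kN
Load 2 — triangular load w₀=17 kN/m (0→w₀ over full span):
  R_A = w₀L/6 = 17·10/6 = 85/3 kN
  R_B = w₀L/3 = 17·10/3 = 170/3 kN
Load 3 — point force P=6 kN at a=5 m (b=L-a=5):
  R_A = Pb/L = 6·5/10 = 3 kN
  R_B = Pa/L = 6·5/10 = 3 kN
Load 4 — applied couple M₀=7 kN·m at a=15/2 m (b=L-a=5/2):
  R_A = M₀/L = 7/10 kN
  R_B = -M₀/L = -7/10 kN
Superposition: R_A = 2461/30 kN, R_B = 3269/30 kN

R_A = 2461/30 kN, R_B = 3269/30 kN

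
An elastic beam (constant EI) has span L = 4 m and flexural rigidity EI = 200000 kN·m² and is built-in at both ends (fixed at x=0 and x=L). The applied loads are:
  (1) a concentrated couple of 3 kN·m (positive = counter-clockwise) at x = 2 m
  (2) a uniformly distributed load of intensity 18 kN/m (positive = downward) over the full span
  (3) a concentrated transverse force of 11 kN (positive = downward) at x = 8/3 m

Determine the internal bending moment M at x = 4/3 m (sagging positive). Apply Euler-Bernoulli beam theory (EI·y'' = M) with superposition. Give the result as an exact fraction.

M(4/3) = 3011/324 kN·m

Load 1 — applied couple M₀=3 kN·m at a=2 m (b=L-a=2):
  M_1 = R_Ax - M_A  [x≤a] with R_A=9/8, M_A=3/4 = (9/8)·(4/3) - (3/4) = 3/4 kN·m
Load 2 — uniform load w=18 kN/m over full span:
  M_2 = wLx/2 - wL²/12 - wx²/2 = 18·4·(4/3)/2 - 18·4²/12 - 18·(4/3)²/2 = 8 kN·m
Load 3 — point force P=11 kN at a=8/3 m (b=L-a=4/3):
  M_3 = Pb²(3a+b)x/L³ - Pab²/L²  [x≤a] = 11·(4/3)²·(3·(8/3)+(4/3))·(4/3)/4³ - 11·(8/3)·(4/3)²/4² = 44/81 kN·m
Superposition: M = Σ M_i = 3011/324 kN·m ≈ 9.293210 kN·m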